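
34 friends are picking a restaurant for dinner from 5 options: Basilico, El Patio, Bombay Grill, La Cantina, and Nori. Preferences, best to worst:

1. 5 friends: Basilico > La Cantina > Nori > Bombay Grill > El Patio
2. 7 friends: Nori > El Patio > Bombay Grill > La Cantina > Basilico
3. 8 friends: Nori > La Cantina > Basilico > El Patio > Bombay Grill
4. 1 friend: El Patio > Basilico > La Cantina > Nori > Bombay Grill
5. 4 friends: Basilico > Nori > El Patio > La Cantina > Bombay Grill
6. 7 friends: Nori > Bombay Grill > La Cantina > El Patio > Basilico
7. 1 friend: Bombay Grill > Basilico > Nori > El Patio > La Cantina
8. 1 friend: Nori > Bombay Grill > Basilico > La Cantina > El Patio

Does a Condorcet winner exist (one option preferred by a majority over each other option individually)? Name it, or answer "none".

Nori vs Basilico: 23–11 for Nori.
Nori vs El Patio: 33–1 for Nori.
Nori vs Bombay Grill: 33–1 for Nori.
Nori vs La Cantina: 28–6 for Nori.
Nori beats every other option head-to-head.

Nori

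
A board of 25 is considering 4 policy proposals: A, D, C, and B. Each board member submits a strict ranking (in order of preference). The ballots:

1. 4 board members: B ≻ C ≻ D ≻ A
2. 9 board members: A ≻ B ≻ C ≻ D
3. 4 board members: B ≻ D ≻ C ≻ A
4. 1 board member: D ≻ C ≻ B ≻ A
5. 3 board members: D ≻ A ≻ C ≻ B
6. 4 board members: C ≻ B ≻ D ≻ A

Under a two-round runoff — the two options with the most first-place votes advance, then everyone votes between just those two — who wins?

Round 1 first-place votes: A 9, D 4, C 4, B 8.
A and B advance.
Runoff: A is preferred to B by 12 voters; B by 13.
B wins the runoff.

B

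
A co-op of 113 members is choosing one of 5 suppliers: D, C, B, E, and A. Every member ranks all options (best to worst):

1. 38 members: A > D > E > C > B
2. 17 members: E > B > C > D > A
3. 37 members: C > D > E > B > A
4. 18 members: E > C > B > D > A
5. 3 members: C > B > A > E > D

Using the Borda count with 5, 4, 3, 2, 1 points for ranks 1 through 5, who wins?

E

D: 38·4 + 17·2 + 37·4 + 18·2 + 3·1 = 373
C: 38·2 + 17·3 + 37·5 + 18·4 + 3·5 = 399
B: 38·1 + 17·4 + 37·2 + 18·3 + 3·4 = 246
E: 38·3 + 17·5 + 37·3 + 18·5 + 3·2 = 406
A: 38·5 + 17·1 + 37·1 + 18·1 + 3·3 = 271
E has the highest Borda score (406).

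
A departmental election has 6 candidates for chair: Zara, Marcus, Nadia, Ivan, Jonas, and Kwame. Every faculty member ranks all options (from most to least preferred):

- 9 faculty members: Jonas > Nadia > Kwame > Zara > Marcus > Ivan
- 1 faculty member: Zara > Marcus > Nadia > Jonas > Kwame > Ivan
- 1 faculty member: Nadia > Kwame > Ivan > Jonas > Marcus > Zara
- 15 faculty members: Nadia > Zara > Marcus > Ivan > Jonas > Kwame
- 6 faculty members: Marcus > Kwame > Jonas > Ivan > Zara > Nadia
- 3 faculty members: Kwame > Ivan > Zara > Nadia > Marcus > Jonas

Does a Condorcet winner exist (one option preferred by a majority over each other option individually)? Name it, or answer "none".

Nadia vs Zara: 25–10 for Nadia.
Nadia vs Marcus: 28–7 for Nadia.
Nadia vs Ivan: 26–9 for Nadia.
Nadia vs Jonas: 20–15 for Nadia.
Nadia vs Kwame: 26–9 for Nadia.
Nadia beats every other option head-to-head.

Nadia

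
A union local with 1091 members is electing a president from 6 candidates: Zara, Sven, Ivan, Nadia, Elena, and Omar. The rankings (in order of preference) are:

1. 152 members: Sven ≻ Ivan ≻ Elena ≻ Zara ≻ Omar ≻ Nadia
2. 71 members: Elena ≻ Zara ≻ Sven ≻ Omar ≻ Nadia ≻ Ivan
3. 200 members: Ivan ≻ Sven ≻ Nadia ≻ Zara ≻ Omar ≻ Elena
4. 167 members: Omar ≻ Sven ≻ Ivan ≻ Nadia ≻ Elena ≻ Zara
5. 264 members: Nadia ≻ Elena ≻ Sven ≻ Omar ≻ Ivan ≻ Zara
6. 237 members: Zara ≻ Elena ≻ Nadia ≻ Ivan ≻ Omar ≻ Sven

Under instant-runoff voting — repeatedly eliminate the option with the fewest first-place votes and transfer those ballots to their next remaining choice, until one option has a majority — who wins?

Round 1: Zara 237, Sven 152, Ivan 200, Nadia 264, Elena 71, Omar 167. Eliminate Elena.
Round 2: Zara 308, Sven 152, Ivan 200, Nadia 264, Omar 167. Eliminate Sven.
Round 3: Zara 308, Ivan 352, Nadia 264, Omar 167. Eliminate Omar.
Round 4: Zara 308, Ivan 519, Nadia 264. Eliminate Nadia.
Round 5: Zara 308, Ivan 783. Ivan has a majority.

Ivan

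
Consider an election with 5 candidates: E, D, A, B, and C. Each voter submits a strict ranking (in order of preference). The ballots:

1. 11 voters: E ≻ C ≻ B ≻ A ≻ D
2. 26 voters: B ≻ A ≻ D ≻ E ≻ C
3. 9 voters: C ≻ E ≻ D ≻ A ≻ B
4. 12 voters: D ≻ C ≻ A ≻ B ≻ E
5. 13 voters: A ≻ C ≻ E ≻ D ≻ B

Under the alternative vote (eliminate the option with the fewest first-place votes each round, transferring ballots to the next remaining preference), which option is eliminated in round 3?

E

Round 1: E 11, D 12, A 13, B 26, C 9. Eliminate C.
Round 2: E 20, D 12, A 13, B 26. Eliminate D.
Round 3: E 20, A 25, B 26. Eliminate E.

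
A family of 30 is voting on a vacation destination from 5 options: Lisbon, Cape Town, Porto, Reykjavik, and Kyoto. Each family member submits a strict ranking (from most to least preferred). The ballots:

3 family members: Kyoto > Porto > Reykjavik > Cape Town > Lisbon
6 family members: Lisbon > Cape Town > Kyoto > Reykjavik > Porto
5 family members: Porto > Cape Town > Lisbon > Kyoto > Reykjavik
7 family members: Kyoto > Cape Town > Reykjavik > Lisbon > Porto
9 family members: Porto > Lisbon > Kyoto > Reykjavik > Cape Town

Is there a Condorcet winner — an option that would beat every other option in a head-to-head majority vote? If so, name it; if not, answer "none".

Checking pairwise contests:
Porto beats Lisbon 17–13.
Porto beats Cape Town 17–13.
Kyoto beats Porto 16–14.
Lisbon beats Reykjavik 20–10.
Lisbon beats Kyoto 20–10.
Every option loses at least one head-to-head, so there is no Condorcet winner.

none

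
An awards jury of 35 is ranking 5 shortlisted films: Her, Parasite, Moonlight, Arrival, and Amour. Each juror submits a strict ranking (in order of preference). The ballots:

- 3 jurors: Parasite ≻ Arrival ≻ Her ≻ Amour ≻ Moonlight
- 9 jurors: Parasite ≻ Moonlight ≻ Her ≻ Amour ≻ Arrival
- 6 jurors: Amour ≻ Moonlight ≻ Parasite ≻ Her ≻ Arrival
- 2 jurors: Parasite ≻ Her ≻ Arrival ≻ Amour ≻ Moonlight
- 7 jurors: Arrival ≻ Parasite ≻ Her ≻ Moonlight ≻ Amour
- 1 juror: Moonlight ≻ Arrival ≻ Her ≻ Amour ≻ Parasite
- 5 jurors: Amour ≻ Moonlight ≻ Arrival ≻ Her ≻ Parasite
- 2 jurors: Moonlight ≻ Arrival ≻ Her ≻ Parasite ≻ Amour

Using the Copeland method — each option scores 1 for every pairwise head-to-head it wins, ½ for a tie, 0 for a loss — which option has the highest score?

Parasite

Her: beats Amour; loses to Parasite, Moonlight, and Arrival → score 1.
Parasite: beats Her, Moonlight, Arrival, and Amour → score 4.
Moonlight: beats Her, Arrival, and Amour; loses to Parasite → score 3.
Arrival: beats Her; loses to Parasite, Moonlight, and Amour → score 1.
Amour: beats Arrival; loses to Her, Parasite, and Moonlight → score 1.
Parasite has the best pairwise record.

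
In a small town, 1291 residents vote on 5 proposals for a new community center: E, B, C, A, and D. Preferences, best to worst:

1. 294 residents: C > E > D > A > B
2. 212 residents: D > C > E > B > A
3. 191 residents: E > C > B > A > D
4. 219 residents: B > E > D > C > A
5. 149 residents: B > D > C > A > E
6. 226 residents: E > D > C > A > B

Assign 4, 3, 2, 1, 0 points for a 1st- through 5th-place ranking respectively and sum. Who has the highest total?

E

E: 294·3 + 212·2 + 191·4 + 219·3 + 149·0 + 226·4 = 3631
B: 294·0 + 212·1 + 191·2 + 219·4 + 149·4 + 226·0 = 2066
C: 294·4 + 212·3 + 191·3 + 219·1 + 149·2 + 226·2 = 3354
A: 294·1 + 212·0 + 191·1 + 219·0 + 149·1 + 226·1 = 860
D: 294·2 + 212·4 + 191·0 + 219·2 + 149·3 + 226·3 = 2999
E has the highest Borda score (3631).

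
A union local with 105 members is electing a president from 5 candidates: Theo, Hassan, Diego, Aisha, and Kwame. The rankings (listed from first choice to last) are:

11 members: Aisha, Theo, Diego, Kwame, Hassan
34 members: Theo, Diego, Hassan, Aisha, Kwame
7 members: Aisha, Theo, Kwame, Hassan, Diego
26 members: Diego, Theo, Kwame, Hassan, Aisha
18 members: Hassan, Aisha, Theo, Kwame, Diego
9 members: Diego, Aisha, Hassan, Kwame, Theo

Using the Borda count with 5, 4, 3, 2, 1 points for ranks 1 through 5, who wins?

Theo: 11·4 + 34·5 + 7·4 + 26·4 + 18·3 + 9·1 = 409
Hassan: 11·1 + 34·3 + 7·2 + 26·2 + 18·5 + 9·3 = 296
Diego: 11·3 + 34·4 + 7·1 + 26·5 + 18·1 + 9·5 = 369
Aisha: 11·5 + 34·2 + 7·5 + 26·1 + 18·4 + 9·4 = 292
Kwame: 11·2 + 34·1 + 7·3 + 26·3 + 18·2 + 9·2 = 209
Theo has the highest Borda score (409).

Theo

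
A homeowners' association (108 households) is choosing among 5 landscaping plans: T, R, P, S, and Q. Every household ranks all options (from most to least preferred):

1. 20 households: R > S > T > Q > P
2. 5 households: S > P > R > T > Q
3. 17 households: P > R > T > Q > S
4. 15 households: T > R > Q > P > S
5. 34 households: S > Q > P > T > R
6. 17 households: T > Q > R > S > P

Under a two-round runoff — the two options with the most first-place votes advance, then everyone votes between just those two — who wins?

Round 1 first-place votes: T 32, R 20, P 17, S 39, Q 0.
S and T advance.
Runoff: S is preferred to T by 59 voters; T by 49.
S wins the runoff.

S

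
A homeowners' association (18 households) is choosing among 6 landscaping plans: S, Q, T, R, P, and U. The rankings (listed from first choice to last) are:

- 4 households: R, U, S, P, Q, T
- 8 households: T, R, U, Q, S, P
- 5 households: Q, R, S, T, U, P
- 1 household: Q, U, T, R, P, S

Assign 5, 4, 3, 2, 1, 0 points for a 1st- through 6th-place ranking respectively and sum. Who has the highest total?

S: 4·3 + 8·1 + 5·3 + 1·0 = 35
Q: 4·1 + 8·2 + 5·5 + 1·5 = 50
T: 4·0 + 8·5 + 5·2 + 1·3 = 53
R: 4·5 + 8·4 + 5·4 + 1·2 = 74
P: 4·2 + 8·0 + 5·0 + 1·1 = 9
U: 4·4 + 8·3 + 5·1 + 1·4 = 49
R has the highest Borda score (74).

R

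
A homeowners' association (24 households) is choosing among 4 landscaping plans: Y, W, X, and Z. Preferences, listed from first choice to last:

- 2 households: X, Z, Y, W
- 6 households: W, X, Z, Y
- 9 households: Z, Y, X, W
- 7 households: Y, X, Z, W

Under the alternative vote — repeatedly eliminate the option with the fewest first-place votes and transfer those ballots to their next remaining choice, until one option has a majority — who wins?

Z

Round 1: Y 7, W 6, X 2, Z 9. Eliminate X.
Round 2: Y 7, W 6, Z 11. Eliminate W.
Round 3: Y 7, Z 17. Z has a majority.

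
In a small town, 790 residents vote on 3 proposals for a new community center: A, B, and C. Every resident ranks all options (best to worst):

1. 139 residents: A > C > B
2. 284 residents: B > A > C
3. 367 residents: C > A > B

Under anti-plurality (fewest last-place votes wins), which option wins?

A

Last-place votes: A 0, B 506, C 284.
A is ranked last by the fewest voters, so A wins.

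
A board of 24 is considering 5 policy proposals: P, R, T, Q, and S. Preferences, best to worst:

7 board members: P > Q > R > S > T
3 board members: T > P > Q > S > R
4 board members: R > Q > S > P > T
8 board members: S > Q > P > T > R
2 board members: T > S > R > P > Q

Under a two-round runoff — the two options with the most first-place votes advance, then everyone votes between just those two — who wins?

Round 1 first-place votes: P 7, R 4, T 5, Q 0, S 8.
S and P advance.
Runoff: S is preferred to P by 14 voters; P by 10.
S wins the runoff.

S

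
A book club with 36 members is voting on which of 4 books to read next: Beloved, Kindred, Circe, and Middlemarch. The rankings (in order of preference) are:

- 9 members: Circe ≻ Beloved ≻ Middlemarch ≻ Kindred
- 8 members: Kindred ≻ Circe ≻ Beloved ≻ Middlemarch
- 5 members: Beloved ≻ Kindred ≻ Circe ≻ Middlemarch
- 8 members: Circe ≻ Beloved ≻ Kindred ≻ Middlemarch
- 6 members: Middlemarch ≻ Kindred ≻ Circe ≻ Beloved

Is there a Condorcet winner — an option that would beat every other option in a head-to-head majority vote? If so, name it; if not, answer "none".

Checking pairwise contests:
Circe beats Beloved 31–5.
Beloved beats Kindred 22–14.
Kindred beats Circe 19–17.
Beloved beats Middlemarch 30–6.
Every option loses at least one head-to-head, so there is no Condorcet winner.

none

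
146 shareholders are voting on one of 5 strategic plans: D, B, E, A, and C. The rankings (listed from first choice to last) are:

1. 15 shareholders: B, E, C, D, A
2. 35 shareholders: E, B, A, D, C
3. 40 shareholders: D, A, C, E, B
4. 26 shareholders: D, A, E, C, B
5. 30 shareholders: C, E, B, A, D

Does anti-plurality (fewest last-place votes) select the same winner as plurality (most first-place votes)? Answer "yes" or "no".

no

Anti-plurality — last-place votes: D 30, B 66, E 0, A 15, C 35. Winner: E.
Plurality — first-place votes: D 66, B 15, E 35, A 0, C 30. Winner: D.
The two methods disagree.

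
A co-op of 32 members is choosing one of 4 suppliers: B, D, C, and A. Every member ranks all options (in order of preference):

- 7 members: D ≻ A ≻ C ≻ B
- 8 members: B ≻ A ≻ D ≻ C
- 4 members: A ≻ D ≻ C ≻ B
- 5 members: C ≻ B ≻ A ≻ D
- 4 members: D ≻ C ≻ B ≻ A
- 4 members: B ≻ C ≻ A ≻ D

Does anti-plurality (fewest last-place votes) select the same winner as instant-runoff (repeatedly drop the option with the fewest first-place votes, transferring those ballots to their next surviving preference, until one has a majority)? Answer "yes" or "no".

no

Anti-plurality — last-place votes: B 11, D 9, C 8, A 4. Winner: A.
Instant-runoff — R1 B 12, D 11, C 5, A 4 (A out); R2 B 12, D 15, C 5 (C out); R3 B 17, D 15 (B winner). Winner: B.
The two methods disagree.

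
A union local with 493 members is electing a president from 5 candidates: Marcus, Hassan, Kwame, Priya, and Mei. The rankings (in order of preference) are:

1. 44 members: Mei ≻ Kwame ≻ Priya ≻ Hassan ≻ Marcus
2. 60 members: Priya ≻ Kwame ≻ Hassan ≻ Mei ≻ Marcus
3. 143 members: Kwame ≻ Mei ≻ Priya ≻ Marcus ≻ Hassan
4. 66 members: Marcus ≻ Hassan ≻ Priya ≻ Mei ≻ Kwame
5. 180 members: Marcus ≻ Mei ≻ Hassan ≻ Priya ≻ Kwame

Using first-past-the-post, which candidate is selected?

First-place votes: Marcus 246, Hassan 0, Kwame 143, Priya 60, Mei 44.
Marcus has the most first-place votes.

Marcus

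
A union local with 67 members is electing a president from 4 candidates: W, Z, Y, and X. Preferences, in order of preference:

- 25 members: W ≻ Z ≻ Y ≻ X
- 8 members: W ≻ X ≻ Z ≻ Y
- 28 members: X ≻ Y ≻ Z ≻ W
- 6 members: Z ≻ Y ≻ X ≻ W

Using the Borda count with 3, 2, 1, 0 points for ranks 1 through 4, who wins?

X

W: 25·3 + 8·3 + 28·0 + 6·0 = 99
Z: 25·2 + 8·1 + 28·1 + 6·3 = 104
Y: 25·1 + 8·0 + 28·2 + 6·2 = 93
X: 25·0 + 8·2 + 28·3 + 6·1 = 106
X has the highest Borda score (106).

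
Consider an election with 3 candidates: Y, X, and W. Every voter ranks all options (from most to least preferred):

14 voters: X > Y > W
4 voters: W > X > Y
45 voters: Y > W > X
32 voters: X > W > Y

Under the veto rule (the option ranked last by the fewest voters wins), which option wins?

W

Last-place votes: Y 36, X 45, W 14.
W is ranked last by the fewest voters, so W wins.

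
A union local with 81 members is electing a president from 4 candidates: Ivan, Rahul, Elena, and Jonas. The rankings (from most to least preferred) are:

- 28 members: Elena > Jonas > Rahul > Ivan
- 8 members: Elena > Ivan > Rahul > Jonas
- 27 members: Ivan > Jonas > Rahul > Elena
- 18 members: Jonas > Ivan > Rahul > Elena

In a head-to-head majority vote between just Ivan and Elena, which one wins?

Voters preferring Ivan to Elena: 45; preferring Elena to Ivan: 36.
Ivan wins the head-to-head.

Ivan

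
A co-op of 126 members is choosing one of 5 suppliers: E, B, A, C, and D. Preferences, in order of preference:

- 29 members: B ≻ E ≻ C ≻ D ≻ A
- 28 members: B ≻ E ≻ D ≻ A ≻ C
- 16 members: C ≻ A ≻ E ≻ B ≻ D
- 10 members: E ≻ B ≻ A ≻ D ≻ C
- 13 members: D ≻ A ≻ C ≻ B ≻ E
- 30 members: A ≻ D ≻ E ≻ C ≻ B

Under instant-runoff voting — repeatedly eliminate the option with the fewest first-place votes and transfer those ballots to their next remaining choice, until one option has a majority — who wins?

B

Round 1: E 10, B 57, A 30, C 16, D 13. Eliminate E.
Round 2: B 67, A 30, C 16, D 13. B has a majority.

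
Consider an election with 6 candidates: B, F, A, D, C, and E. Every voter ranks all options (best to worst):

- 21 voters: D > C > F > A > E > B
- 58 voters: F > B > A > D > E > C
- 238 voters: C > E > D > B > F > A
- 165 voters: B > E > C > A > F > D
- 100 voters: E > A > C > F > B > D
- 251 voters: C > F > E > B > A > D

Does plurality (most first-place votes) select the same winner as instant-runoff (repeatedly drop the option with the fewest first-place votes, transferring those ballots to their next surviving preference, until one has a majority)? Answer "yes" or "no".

Plurality — first-place votes: B 165, F 58, A 0, D 21, C 489, E 100. Winner: C.
Instant-runoff — R1 B 165, F 58, A 0, D 21, C 489, E 100 (C winner). Winner: C.
The two methods agree.

yes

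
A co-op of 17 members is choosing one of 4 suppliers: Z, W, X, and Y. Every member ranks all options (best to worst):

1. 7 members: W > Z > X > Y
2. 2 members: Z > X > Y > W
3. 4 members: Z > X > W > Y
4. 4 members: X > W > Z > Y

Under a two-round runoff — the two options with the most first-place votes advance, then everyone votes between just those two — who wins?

Round 1 first-place votes: Z 6, W 7, X 4, Y 0.
W and Z advance.
Runoff: W is preferred to Z by 11 voters; Z by 6.
W wins the runoff.

W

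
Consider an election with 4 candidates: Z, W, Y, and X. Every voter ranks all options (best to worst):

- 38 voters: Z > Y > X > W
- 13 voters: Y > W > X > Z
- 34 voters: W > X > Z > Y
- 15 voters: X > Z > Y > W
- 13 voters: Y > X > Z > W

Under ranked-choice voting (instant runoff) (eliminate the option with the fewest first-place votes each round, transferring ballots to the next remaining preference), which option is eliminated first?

Round 1: Z 38, W 34, Y 26, X 15. Eliminate X.

X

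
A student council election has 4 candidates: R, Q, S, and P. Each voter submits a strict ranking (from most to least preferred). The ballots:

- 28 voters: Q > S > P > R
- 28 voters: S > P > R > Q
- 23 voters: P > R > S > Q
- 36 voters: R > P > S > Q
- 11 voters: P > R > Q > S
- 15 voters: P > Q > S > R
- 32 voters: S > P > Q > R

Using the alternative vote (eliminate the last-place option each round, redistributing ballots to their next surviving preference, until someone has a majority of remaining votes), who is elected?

S

Round 1: R 36, Q 28, S 60, P 49. Eliminate Q.
Round 2: R 36, S 88, P 49. S has a majority.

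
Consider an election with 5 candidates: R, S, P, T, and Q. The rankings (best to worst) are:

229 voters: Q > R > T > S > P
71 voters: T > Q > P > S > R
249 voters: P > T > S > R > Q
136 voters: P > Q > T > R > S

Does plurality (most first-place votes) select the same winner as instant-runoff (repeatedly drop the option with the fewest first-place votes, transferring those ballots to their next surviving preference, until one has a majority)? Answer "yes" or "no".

yes

Plurality — first-place votes: R 0, S 0, P 385, T 71, Q 229. Winner: P.
Instant-runoff — R1 R 0, S 0, P 385, T 71, Q 229 (P winner). Winner: P.
The two methods agree.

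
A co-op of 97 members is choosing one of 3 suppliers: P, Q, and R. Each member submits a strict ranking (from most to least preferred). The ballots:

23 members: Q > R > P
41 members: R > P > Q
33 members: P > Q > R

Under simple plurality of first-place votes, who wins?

First-place votes: P 33, Q 23, R 41.
R has the most first-place votes.

R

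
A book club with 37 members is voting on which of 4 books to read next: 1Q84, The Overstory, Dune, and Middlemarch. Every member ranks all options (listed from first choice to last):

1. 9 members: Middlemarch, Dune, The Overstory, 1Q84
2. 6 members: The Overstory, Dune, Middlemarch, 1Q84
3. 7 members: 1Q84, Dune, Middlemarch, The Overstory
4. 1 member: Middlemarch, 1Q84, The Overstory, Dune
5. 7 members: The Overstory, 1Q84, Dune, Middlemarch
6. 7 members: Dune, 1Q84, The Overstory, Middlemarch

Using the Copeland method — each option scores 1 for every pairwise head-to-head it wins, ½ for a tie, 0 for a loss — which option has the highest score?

1Q84: beats Middlemarch; loses to The Overstory and Dune → score 1.
The Overstory: beats 1Q84 and Middlemarch; loses to Dune → score 2.
Dune: beats 1Q84, The Overstory, and Middlemarch → score 3.
Middlemarch: loses to 1Q84, The Overstory, and Dune → score 0.
Dune has the best pairwise record.

Dune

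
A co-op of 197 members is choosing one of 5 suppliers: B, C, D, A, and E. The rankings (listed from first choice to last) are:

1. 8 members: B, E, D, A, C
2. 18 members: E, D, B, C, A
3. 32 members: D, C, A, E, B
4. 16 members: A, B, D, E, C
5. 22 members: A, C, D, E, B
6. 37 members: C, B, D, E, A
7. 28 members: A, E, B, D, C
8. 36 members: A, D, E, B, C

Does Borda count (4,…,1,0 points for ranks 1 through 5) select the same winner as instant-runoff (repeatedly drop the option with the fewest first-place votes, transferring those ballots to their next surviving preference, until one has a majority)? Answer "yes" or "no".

no

Borda — scores: B 319, C 328, D 484, A 480, E 359. Winner: D.
Instant-runoff — R1 B 8, C 37, D 32, A 102, E 18 (A winner). Winner: A.
The two methods disagree.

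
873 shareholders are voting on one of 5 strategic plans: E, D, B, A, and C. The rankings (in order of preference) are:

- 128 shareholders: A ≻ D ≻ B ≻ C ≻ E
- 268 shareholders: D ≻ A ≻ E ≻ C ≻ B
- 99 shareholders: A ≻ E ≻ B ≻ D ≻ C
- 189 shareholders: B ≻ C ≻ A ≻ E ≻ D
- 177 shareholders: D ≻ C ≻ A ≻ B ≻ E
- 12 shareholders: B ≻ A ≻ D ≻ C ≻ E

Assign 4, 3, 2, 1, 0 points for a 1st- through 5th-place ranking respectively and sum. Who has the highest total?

A

E: 128·0 + 268·2 + 99·3 + 189·1 + 177·0 + 12·0 = 1022
D: 128·3 + 268·4 + 99·1 + 189·0 + 177·4 + 12·2 = 2287
B: 128·2 + 268·0 + 99·2 + 189·4 + 177·1 + 12·4 = 1435
A: 128·4 + 268·3 + 99·4 + 189·2 + 177·2 + 12·3 = 2480
C: 128·1 + 268·1 + 99·0 + 189·3 + 177·3 + 12·1 = 1506
A has the highest Borda score (2480).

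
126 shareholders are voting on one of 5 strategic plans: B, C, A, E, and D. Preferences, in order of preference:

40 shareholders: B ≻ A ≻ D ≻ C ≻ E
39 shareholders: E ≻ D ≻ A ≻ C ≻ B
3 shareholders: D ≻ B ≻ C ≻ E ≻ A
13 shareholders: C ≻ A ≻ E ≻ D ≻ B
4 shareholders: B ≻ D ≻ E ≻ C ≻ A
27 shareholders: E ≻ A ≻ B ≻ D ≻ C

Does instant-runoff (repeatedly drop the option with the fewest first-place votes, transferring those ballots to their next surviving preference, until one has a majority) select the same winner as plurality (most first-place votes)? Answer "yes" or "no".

yes

Instant-runoff — R1 B 44, C 13, A 0, E 66, D 3 (E winner). Winner: E.
Plurality — first-place votes: B 44, C 13, A 0, E 66, D 3. Winner: E.
The two methods agree.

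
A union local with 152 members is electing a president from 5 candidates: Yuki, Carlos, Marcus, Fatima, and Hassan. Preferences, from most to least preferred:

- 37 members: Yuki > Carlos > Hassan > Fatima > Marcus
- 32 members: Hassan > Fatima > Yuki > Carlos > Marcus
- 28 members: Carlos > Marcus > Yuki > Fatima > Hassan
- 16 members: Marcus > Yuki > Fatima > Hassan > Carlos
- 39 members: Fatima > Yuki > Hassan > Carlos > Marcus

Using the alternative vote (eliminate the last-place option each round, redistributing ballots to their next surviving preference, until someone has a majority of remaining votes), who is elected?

Yuki

Round 1: Yuki 37, Carlos 28, Marcus 16, Fatima 39, Hassan 32. Eliminate Marcus.
Round 2: Yuki 53, Carlos 28, Fatima 39, Hassan 32. Eliminate Carlos.
Round 3: Yuki 81, Fatima 39, Hassan 32. Yuki has a majority.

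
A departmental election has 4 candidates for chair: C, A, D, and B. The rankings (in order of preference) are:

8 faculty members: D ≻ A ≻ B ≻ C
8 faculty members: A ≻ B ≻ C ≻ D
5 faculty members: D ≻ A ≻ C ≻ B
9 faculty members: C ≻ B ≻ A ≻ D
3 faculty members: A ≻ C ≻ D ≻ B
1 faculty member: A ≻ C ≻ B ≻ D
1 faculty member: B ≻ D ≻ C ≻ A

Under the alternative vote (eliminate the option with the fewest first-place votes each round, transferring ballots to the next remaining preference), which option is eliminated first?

Round 1: C 9, A 12, D 13, B 1. Eliminate B.

B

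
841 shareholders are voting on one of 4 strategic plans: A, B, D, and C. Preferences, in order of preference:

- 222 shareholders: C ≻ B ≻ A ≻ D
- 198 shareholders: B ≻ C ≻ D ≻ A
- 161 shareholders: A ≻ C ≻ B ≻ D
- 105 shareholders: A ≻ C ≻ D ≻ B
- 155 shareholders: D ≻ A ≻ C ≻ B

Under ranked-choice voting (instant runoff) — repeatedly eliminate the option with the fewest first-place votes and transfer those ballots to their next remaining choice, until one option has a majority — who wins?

Round 1: A 266, B 198, D 155, C 222. Eliminate D.
Round 2: A 421, B 198, C 222. A has a majority.

A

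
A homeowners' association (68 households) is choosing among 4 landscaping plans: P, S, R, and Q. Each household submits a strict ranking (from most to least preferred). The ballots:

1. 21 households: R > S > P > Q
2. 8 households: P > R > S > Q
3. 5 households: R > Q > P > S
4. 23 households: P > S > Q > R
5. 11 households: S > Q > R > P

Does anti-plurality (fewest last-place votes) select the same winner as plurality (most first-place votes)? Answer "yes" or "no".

no

Anti-plurality — last-place votes: P 11, S 5, R 23, Q 29. Winner: S.
Plurality — first-place votes: P 31, S 11, R 26, Q 0. Winner: P.
The two methods disagree.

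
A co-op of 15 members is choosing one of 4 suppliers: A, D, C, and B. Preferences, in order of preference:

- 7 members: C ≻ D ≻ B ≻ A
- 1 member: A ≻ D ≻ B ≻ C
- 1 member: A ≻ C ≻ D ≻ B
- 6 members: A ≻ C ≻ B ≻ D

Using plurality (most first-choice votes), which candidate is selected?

A

First-place votes: A 8, D 0, C 7, B 0.
A has the most first-place votes.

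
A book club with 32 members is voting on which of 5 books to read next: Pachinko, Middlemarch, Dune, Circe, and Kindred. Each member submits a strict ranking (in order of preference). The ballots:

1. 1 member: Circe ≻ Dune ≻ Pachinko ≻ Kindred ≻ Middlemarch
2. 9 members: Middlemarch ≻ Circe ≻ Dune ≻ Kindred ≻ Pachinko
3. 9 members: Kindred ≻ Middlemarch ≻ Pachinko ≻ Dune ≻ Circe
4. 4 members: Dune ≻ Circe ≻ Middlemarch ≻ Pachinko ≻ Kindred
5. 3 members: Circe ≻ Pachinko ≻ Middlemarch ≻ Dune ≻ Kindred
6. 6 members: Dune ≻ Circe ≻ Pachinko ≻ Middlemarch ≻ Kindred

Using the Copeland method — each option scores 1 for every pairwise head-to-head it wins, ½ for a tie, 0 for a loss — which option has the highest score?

Middlemarch

Pachinko: loses to Middlemarch, Dune, Circe, and Kindred → score 0.
Middlemarch: beats Pachinko, Dune, Circe, and Kindred → score 4.
Dune: beats Pachinko, Circe, and Kindred; loses to Middlemarch → score 3.
Circe: beats Pachinko and Kindred; loses to Middlemarch and Dune → score 2.
Kindred: beats Pachinko; loses to Middlemarch, Dune, and Circe → score 1.
Middlemarch has the best pairwise record.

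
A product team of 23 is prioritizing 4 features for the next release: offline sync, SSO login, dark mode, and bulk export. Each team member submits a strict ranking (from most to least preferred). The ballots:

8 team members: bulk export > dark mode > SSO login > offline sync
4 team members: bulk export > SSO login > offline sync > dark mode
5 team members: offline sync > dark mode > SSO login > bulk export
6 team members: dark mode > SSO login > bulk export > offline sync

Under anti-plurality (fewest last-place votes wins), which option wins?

Last-place votes: offline sync 14, SSO login 0, dark mode 4, bulk export 5.
SSO login is ranked last by the fewest voters, so SSO login wins.

SSO login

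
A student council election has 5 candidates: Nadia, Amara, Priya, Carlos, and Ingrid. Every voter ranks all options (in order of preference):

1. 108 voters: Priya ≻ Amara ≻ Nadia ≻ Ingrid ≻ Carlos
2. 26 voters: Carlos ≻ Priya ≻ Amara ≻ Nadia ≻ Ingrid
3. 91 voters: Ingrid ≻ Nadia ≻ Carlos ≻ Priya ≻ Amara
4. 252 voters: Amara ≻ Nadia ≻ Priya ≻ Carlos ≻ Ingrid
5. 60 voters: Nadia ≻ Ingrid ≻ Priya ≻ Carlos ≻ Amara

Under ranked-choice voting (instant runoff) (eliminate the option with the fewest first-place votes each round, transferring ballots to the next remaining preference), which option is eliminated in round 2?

Nadia

Round 1: Nadia 60, Amara 252, Priya 108, Carlos 26, Ingrid 91. Eliminate Carlos.
Round 2: Nadia 60, Amara 252, Priya 134, Ingrid 91. Eliminate Nadia.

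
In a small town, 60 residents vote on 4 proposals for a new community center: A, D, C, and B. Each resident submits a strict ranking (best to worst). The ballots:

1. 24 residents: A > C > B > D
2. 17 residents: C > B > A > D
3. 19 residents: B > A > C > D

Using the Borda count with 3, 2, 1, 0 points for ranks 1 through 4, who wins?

A: 24·3 + 17·1 + 19·2 = 127
D: 24·0 + 17·0 + 19·0 = 0
C: 24·2 + 17·3 + 19·1 = 118
B: 24·1 + 17·2 + 19·3 = 115
A has the highest Borda score (127).

A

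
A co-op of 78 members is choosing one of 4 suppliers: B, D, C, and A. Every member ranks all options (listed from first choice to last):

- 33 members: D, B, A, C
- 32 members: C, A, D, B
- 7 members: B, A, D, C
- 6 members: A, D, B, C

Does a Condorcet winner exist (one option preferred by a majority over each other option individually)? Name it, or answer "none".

none

Checking pairwise contests:
D beats B 71–7.
A beats D 45–33.
B beats C 46–32.
B beats A 40–38.
Every option loses at least one head-to-head, so there is no Condorcet winner.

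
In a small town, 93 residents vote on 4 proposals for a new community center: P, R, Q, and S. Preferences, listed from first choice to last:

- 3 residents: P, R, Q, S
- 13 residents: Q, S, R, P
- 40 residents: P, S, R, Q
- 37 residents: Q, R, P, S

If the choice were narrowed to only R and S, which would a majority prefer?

Voters preferring R to S: 40; preferring S to R: 53.
S wins the head-to-head.

S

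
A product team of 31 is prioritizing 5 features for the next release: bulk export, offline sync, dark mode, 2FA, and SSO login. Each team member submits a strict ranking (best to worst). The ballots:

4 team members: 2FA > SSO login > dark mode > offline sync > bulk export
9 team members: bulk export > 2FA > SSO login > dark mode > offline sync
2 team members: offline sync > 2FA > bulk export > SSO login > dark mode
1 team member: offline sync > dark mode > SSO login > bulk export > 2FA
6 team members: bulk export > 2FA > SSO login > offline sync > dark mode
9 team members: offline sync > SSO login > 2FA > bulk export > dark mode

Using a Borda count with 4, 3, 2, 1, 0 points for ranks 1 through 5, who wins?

2FA

bulk export: 4·0 + 9·4 + 2·2 + 1·1 + 6·4 + 9·1 = 74
offline sync: 4·1 + 9·0 + 2·4 + 1·4 + 6·1 + 9·4 = 58
dark mode: 4·2 + 9·1 + 2·0 + 1·3 + 6·0 + 9·0 = 20
2FA: 4·4 + 9·3 + 2·3 + 1·0 + 6·3 + 9·2 = 85
SSO login: 4·3 + 9·2 + 2·1 + 1·2 + 6·2 + 9·3 = 73
2FA has the highest Borda score (85).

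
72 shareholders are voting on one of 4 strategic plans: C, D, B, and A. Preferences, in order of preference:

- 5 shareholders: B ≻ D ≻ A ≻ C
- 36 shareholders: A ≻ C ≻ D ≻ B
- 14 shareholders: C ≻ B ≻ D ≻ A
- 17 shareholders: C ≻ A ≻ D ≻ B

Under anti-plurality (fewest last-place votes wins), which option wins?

D

Last-place votes: C 5, D 0, B 53, A 14.
D is ranked last by the fewest voters, so D wins.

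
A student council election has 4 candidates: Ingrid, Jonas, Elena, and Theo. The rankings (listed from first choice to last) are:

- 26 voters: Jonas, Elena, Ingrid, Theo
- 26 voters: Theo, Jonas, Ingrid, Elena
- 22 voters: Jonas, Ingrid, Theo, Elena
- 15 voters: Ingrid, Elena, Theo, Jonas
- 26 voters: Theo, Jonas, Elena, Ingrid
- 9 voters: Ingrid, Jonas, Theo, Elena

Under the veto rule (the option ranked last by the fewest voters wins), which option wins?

Last-place votes: Ingrid 26, Jonas 15, Elena 57, Theo 26.
Jonas is ranked last by the fewest voters, so Jonas wins.

Jonas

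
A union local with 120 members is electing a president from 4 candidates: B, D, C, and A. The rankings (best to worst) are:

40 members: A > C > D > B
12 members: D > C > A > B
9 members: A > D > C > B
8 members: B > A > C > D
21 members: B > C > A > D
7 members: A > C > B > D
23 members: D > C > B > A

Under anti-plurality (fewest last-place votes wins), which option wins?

Last-place votes: B 61, D 36, C 0, A 23.
C is ranked last by the fewest voters, so C wins.

C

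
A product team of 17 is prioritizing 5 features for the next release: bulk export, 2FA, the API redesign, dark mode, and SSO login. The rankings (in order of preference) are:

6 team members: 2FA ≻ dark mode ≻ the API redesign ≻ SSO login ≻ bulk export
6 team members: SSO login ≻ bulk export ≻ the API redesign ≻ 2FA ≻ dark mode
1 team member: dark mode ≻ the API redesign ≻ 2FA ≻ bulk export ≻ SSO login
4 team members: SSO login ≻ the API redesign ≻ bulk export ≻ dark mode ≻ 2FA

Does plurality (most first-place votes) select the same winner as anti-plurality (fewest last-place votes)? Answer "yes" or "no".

Plurality — first-place votes: bulk export 0, 2FA 6, the API redesign 0, dark mode 1, SSO login 10. Winner: SSO login.
Anti-plurality — last-place votes: bulk export 6, 2FA 4, the API redesign 0, dark mode 6, SSO login 1. Winner: the API redesign.
The two methods disagree.

no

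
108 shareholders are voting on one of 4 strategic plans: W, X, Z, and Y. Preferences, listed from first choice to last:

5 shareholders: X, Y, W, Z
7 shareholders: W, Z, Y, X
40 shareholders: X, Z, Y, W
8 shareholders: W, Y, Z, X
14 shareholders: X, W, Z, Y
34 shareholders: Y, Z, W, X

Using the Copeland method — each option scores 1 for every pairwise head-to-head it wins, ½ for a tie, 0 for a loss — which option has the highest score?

X

W: loses to X, Z, and Y → score 0.
X: beats W, Z, and Y → score 3.
Z: beats W and Y; loses to X → score 2.
Y: beats W; loses to X and Z → score 1.
X has the best pairwise record.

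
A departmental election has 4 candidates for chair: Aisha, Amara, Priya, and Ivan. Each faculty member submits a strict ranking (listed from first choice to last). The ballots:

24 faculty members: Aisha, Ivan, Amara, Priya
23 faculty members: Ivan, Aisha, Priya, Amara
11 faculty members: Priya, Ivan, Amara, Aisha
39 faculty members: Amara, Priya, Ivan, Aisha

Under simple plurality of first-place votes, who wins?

First-place votes: Aisha 24, Amara 39, Priya 11, Ivan 23.
Amara has the most first-place votes.

Amara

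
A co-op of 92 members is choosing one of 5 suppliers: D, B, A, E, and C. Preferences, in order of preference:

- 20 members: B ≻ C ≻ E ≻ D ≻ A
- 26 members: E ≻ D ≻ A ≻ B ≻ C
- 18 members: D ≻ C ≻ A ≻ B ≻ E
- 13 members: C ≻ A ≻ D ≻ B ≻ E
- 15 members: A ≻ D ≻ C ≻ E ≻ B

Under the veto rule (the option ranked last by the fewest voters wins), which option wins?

Last-place votes: D 0, B 15, A 20, E 31, C 26.
D is ranked last by the fewest voters, so D wins.

D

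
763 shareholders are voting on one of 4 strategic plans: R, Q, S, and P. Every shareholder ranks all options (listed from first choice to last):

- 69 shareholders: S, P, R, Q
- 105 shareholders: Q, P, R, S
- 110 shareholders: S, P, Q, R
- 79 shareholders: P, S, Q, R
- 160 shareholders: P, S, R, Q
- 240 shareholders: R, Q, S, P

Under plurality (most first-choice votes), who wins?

R

First-place votes: R 240, Q 105, S 179, P 239.
R has the most first-place votes.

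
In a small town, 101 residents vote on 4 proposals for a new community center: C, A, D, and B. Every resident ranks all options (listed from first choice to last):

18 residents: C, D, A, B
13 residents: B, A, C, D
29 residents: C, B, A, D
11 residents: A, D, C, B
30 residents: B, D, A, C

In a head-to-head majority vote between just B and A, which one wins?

B

Voters preferring B to A: 72; preferring A to B: 29.
B wins the head-to-head.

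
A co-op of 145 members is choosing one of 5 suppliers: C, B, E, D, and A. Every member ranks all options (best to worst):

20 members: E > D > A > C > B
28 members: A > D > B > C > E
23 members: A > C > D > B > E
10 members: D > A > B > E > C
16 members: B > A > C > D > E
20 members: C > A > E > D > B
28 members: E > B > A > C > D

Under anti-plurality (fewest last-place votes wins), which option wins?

A

Last-place votes: C 10, B 40, E 67, D 28, A 0.
A is ranked last by the fewest voters, so A wins.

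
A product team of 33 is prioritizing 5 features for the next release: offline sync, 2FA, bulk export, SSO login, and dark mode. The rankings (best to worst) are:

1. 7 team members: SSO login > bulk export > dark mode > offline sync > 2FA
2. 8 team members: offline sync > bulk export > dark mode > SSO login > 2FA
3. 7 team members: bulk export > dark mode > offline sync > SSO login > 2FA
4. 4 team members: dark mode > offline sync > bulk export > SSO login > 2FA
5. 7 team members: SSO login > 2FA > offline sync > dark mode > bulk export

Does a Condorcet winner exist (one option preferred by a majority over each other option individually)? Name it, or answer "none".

Checking pairwise contests:
dark mode beats offline sync 18–15.
offline sync beats 2FA 26–7.
offline sync beats bulk export 19–14.
offline sync beats SSO login 19–14.
bulk export beats dark mode 22–11.
Every option loses at least one head-to-head, so there is no Condorcet winner.

none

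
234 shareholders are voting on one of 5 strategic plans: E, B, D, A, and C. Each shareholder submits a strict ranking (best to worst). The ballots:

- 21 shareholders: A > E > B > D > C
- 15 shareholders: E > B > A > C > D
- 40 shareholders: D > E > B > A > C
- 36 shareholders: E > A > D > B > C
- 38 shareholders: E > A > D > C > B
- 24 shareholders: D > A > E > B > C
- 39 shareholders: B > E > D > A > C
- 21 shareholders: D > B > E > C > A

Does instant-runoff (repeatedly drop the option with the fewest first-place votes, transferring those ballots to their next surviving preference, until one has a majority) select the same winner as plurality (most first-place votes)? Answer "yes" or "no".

Instant-runoff — R1 E 89, B 39, D 85, A 21, C 0 (C out); R2 E 89, B 39, D 85, A 21 (A out); R3 E 110, B 39, D 85 (B out); R4 E 149, D 85 (E winner). Winner: E.
Plurality — first-place votes: E 89, B 39, D 85, A 21, C 0. Winner: E.
The two methods agree.

yes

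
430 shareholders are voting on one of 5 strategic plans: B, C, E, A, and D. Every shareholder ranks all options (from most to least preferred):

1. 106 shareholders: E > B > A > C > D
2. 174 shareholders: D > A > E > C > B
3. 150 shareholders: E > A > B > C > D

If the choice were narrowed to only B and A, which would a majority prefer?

Voters preferring B to A: 106; preferring A to B: 324.
A wins the head-to-head.

A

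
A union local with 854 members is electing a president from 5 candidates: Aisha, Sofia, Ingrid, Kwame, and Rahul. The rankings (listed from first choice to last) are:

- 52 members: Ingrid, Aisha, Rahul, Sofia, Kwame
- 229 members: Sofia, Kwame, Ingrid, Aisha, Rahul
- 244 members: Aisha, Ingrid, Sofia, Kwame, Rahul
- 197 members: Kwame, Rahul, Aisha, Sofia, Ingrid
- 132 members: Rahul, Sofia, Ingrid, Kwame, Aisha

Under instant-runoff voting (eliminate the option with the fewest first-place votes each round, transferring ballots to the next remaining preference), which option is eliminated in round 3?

Round 1: Aisha 244, Sofia 229, Ingrid 52, Kwame 197, Rahul 132. Eliminate Ingrid.
Round 2: Aisha 296, Sofia 229, Kwame 197, Rahul 132. Eliminate Rahul.
Round 3: Aisha 296, Sofia 361, Kwame 197. Eliminate Kwame.

Kwame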